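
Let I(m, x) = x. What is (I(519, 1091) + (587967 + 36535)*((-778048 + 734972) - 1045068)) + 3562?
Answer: -679548099635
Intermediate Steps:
(I(519, 1091) + (587967 + 36535)*((-778048 + 734972) - 1045068)) + 3562 = (1091 + (587967 + 36535)*((-778048 + 734972) - 1045068)) + 3562 = (1091 + 624502*(-43076 - 1045068)) + 3562 = (1091 + 624502*(-1088144)) + 3562 = (1091 - 679548104288) + 3562 = -679548103197 + 3562 = -679548099635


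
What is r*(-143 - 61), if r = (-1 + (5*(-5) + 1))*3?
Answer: 15300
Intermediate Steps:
r = -75 (r = (-1 + (-25 + 1))*3 = (-1 - 24)*3 = -25*3 = -75)
r*(-143 - 61) = -75*(-143 - 61) = -75*(-204) = 15300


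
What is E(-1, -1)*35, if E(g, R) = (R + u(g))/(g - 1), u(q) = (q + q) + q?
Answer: 70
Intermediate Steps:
u(q) = 3*q (u(q) = 2*q + q = 3*q)
E(g, R) = (R + 3*g)/(-1 + g) (E(g, R) = (R + 3*g)/(g - 1) = (R + 3*g)/(-1 + g))
E(-1, -1)*35 = ((-1 + 3*(-1))/(-1 - 1))*35 = ((-1 - 3)/(-2))*35 = -½*(-4)*35 = 2*35 = 70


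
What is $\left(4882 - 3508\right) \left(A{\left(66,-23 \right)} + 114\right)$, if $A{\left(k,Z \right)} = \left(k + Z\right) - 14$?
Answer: $196482$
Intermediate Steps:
$A{\left(k,Z \right)} = -14 + Z + k$ ($A{\left(k,Z \right)} = \left(Z + k\right) - 14 = -14 + Z + k$)
$\left(4882 - 3508\right) \left(A{\left(66,-23 \right)} + 114\right) = \left(4882 - 3508\right) \left(\left(-14 - 23 + 66\right) + 114\right) = 1374 \left(29 + 114\right) = 1374 \cdot 143 = 196482$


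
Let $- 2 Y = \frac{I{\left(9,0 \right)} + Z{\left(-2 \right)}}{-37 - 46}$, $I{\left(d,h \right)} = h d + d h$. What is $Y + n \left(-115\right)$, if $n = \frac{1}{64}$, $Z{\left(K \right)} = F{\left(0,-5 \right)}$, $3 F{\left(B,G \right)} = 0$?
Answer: $- \frac{115}{64} \approx -1.7969$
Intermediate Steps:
$I{\left(d,h \right)} = 2 d h$ ($I{\left(d,h \right)} = d h + d h = 2 d h$)
$F{\left(B,G \right)} = 0$ ($F{\left(B,G \right)} = \frac{1}{3} \cdot 0 = 0$)
$Z{\left(K \right)} = 0$
$Y = 0$ ($Y = - \frac{\left(2 \cdot 9 \cdot 0 + 0\right) \frac{1}{-37 - 46}}{2} = - \frac{\left(0 + 0\right) \frac{1}{-83}}{2} = - \frac{0 \left(- \frac{1}{83}\right)}{2} = \left(- \frac{1}{2}\right) 0 = 0$)
$n = \frac{1}{64} \approx 0.015625$
$Y + n \left(-115\right) = 0 + \frac{1}{64} \left(-115\right) = 0 - \frac{115}{64} = - \frac{115}{64}$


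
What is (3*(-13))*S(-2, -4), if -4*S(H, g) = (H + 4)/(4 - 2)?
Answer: 39/4 ≈ 9.7500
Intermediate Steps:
S(H, g) = -1/2 - H/8 (S(H, g) = -(H + 4)/(4*(4 - 2)) = -(4 + H)/(4*2) = -(2 + H/2)/4 = -1/2 - H/8)
(3*(-13))*S(-2, -4) = (3*(-13))*(-1/2 - 1/8*(-2)) = -39*(-1/2 + 1/4) = -39*(-1/4) = 39/4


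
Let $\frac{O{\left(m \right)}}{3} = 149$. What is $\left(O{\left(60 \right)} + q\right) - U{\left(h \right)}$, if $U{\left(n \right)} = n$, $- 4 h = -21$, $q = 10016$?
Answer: $\frac{41831}{4} \approx 10458.0$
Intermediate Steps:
$O{\left(m \right)} = 447$ ($O{\left(m \right)} = 3 \cdot 149 = 447$)
$h = \frac{21}{4}$ ($h = \left(- \frac{1}{4}\right) \left(-21\right) = \frac{21}{4} \approx 5.25$)
$\left(O{\left(60 \right)} + q\right) - U{\left(h \right)} = \left(447 + 10016\right) - \frac{21}{4} = 10463 - \frac{21}{4} = \frac{41831}{4}$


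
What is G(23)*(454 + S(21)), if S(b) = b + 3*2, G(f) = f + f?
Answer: 22126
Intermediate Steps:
G(f) = 2*f
S(b) = 6 + b (S(b) = b + 6 = 6 + b)
G(23)*(454 + S(21)) = (2*23)*(454 + (6 + 21)) = 46*(454 + 27) = 46*481 = 22126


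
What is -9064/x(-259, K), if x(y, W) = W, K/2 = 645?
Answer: -4532/645 ≈ -7.0264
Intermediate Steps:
K = 1290 (K = 2*645 = 1290)
-9064/x(-259, K) = -9064/1290 = -9064*1/1290 = -4532/645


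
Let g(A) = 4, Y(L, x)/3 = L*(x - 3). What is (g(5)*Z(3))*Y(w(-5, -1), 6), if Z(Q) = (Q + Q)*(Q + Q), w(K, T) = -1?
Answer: -1296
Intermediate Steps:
Y(L, x) = 3*L*(-3 + x) (Y(L, x) = 3*(L*(x - 3)) = 3*(L*(-3 + x)) = 3*L*(-3 + x))
Z(Q) = 4*Q² (Z(Q) = (2*Q)*(2*Q) = 4*Q²)
(g(5)*Z(3))*Y(w(-5, -1), 6) = (4*(4*3²))*(3*(-1)*(-3 + 6)) = (4*(4*9))*(3*(-1)*3) = (4*36)*(-9) = 144*(-9) = -1296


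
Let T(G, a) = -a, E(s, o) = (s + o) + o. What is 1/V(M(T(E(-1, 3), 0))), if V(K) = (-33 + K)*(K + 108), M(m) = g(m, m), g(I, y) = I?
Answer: -1/3564 ≈ -0.00028058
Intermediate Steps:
E(s, o) = s + 2*o (E(s, o) = (o + s) + o = s + 2*o)
M(m) = m
V(K) = (-33 + K)*(108 + K)
1/V(M(T(E(-1, 3), 0))) = 1/(-3564 + (-1*0)² + 75*(-1*0)) = 1/(-3564 + 0² + 75*0) = 1/(-3564 + 0 + 0) = 1/(-3564) = -1/3564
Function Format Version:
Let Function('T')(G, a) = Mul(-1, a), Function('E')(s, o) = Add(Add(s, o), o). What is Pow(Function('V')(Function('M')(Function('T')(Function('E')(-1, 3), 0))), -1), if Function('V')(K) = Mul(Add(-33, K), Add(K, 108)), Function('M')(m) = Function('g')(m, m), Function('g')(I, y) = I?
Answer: Rational(-1, 3564) ≈ -0.00028058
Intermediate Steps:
Function('E')(s, o) = Add(s, Mul(2, o)) (Function('E')(s, o) = Add(Add(o, s), o) = Add(s, Mul(2, o)))
Function('M')(m) = m
Function('V')(K) = Mul(Add(-33, K), Add(108, K))
Pow(Function('V')(Function('M')(Function('T')(Function('E')(-1, 3), 0))), -1) = Pow(Add(-3564, Pow(Mul(-1, 0), 2), Mul(75, Mul(-1, 0))), -1) = Pow(Add(-3564, Pow(0, 2), Mul(75, 0)), -1) = Pow(Add(-3564, 0, 0), -1) = Pow(-3564, -1) = Rational(-1, 3564)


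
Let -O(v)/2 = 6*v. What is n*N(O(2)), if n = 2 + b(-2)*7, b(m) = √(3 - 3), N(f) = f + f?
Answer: -96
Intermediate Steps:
O(v) = -12*v
N(f) = 2*f
b(m) = 0 (b(m) = √0 = 0)
n = 2 (n = 2 + 0*7 = 2 + 0 = 2)
n*N(O(2)) = 2*(2*(-12*2)) = 2*(2*(-24)) = 2*(-48) = -96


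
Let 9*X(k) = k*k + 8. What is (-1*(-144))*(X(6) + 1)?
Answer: 848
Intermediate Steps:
X(k) = 8/9 + k²/9 (X(k) = (k*k + 8)/9 = (k² + 8)/9 = (8 + k²)/9 = 8/9 + k²/9)
(-1*(-144))*(X(6) + 1) = (-1*(-144))*((8/9 + (⅑)*6²) + 1) = 144*((8/9 + (⅑)*36) + 1) = 144*((8/9 + 4) + 1) = 144*(44/9 + 1) = 144*(53/9) = 848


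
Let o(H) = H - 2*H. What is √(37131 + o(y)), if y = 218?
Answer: √36913 ≈ 192.13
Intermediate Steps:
o(H) = -H
√(37131 + o(y)) = √(37131 - 1*218) = √(37131 - 218) = √36913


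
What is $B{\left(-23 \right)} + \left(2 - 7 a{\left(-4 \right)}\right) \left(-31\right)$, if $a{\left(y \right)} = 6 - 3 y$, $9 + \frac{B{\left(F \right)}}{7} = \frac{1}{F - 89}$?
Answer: $\frac{60495}{16} \approx 3780.9$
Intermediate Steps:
$B{\left(F \right)} = -63 + \frac{7}{-89 + F}$ ($B{\left(F \right)} = -63 + \frac{7}{F - 89} = -63 + \frac{7}{-89 + F}$)
$B{\left(-23 \right)} + \left(2 - 7 a{\left(-4 \right)}\right) \left(-31\right) = \frac{7 \left(802 - -207\right)}{-89 - 23} + \left(2 - 7 \left(6 - -12\right)\right) \left(-31\right) = \frac{7 \left(802 + 207\right)}{-112} + \left(2 - 7 \left(6 + 12\right)\right) \left(-31\right) = 7 \left(- \frac{1}{112}\right) 1009 + \left(2 - 126\right) \left(-31\right) = - \frac{1009}{16} + \left(2 - 126\right) \left(-31\right) = - \frac{1009}{16} - -3844 = - \frac{1009}{16} + 3844 = \frac{60495}{16}$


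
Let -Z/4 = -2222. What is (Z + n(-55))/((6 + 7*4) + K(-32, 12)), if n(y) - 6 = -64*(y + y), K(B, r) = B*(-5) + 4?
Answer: 7967/99 ≈ 80.475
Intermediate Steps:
Z = 8888 (Z = -4*(-2222) = 8888)
K(B, r) = 4 - 5*B (K(B, r) = -5*B + 4 = 4 - 5*B)
n(y) = 6 - 128*y (n(y) = 6 - 64*(y + y) = 6 - 128*y)
(Z + n(-55))/((6 + 7*4) + K(-32, 12)) = (8888 + (6 - 128*(-55)))/((6 + 7*4) + (4 - 5*(-32))) = (8888 + (6 + 7040))/((6 + 28) + (4 + 160)) = (8888 + 7046)/(34 + 164) = 15934/198 = 15934*(1/198) = 7967/99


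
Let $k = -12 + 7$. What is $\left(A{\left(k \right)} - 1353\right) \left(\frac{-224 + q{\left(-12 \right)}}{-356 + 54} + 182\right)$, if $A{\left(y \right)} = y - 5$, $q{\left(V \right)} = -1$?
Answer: $- \frac{75222607}{302} \approx -2.4908 \cdot 10^{5}$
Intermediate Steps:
$k = -5$
$A{\left(y \right)} = -5 + y$ ($A{\left(y \right)} = y - 5 = -5 + y$)
$\left(A{\left(k \right)} - 1353\right) \left(\frac{-224 + q{\left(-12 \right)}}{-356 + 54} + 182\right) = \left(\left(-5 - 5\right) - 1353\right) \left(\frac{-224 - 1}{-356 + 54} + 182\right) = \left(-10 - 1353\right) \left(- \frac{225}{-302} + 182\right) = - 1363 \left(\left(-225\right) \left(- \frac{1}{302}\right) + 182\right) = - 1363 \left(\frac{225}{302} + 182\right) = \left(-1363\right) \frac{55189}{302} = - \frac{75222607}{302}$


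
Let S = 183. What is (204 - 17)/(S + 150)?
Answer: 187/333 ≈ 0.56156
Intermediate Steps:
(204 - 17)/(S + 150) = (204 - 17)/(183 + 150) = 187/333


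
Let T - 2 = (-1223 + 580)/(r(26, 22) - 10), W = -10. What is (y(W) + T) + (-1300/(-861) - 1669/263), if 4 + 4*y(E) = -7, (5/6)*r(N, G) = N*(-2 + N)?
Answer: -10801414445/1672960884 ≈ -6.4565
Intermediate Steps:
r(N, G) = 6*N*(-2 + N)/5 (r(N, G) = 6*(N*(-2 + N))/5 = 6*N*(-2 + N)/5)
y(E) = -11/4 (y(E) = -1 + (¼)*(-7) = -1 - 7/4 = -11/4)
T = 4173/3694 (T = 2 + (-1223 + 580)/((6/5)*26*(-2 + 26) - 10) = 2 - 643/((6/5)*26*24 - 10) = 2 - 643/(3744/5 - 10) = 2 - 643/3694/5 = 2 - 643*5/3694 = 2 - 3215/3694 = 4173/3694 ≈ 1.1297)
(y(W) + T) + (-1300/(-861) - 1669/263) = (-11/4 + 4173/3694) + (-1300/(-861) - 1669/263) = -11971/7388 + (-1300*(-1/861) - 1669*1/263) = -11971/7388 + (1300/861 - 1669/263) = -11971/7388 - 1095109/226443 = -10801414445/1672960884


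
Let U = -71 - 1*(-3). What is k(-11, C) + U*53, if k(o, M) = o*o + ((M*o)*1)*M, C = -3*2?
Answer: -3879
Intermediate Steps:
C = -6
U = -68 (U = -71 + 3 = -68)
k(o, M) = o**2 + o*M**2 (k(o, M) = o**2 + (M*o)*M = o**2 + o*M**2)
k(-11, C) + U*53 = -11*(-11 + (-6)**2) - 68*53 = -11*(-11 + 36) - 3604 = -11*25 - 3604 = -275 - 3604 = -3879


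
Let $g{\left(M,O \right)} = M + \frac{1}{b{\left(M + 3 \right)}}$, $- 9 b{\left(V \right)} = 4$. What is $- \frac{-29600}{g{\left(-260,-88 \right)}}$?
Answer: $- \frac{118400}{1049} \approx -112.87$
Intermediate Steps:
$b{\left(V \right)} = - \frac{4}{9}$ ($b{\left(V \right)} = \left(- \frac{1}{9}\right) 4 = - \frac{4}{9}$)
$g{\left(M,O \right)} = - \frac{9}{4} + M$ ($g{\left(M,O \right)} = M + \frac{1}{- \frac{4}{9}} = M - \frac{9}{4} = - \frac{9}{4} + M$)
$- \frac{-29600}{g{\left(-260,-88 \right)}} = - \frac{-29600}{- \frac{9}{4} - 260} = - \frac{-29600}{- \frac{1049}{4}} = - \frac{\left(-29600\right) \left(-4\right)}{1049} = \left(-1\right) \frac{118400}{1049} = - \frac{118400}{1049}$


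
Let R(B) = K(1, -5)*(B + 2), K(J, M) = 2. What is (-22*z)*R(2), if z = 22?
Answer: -3872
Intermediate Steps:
R(B) = 4 + 2*B (R(B) = 2*(B + 2) = 2*(2 + B) = 4 + 2*B)
(-22*z)*R(2) = (-22*22)*(4 + 2*2) = -484*(4 + 4) = -484*8 = -3872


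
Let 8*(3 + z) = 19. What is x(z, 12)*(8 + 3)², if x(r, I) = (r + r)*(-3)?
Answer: 1815/4 ≈ 453.75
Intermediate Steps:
z = -5/8 (z = -3 + (⅛)*19 = -3 + 19/8 = -5/8 ≈ -0.62500)
x(r, I) = -6*r (x(r, I) = (2*r)*(-3) = -6*r)
x(z, 12)*(8 + 3)² = (-6*(-5/8))*(8 + 3)² = (15/4)*11² = (15/4)*121 = 1815/4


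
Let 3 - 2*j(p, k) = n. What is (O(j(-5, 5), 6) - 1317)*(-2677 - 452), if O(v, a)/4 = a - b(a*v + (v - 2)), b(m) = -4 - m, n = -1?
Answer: 3845541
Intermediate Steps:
j(p, k) = 2 (j(p, k) = 3/2 - 1/2*(-1) = 3/2 + 1/2 = 2)
O(v, a) = 8 + 4*a + 4*v + 4*a*v (O(v, a) = 4*(a - (-4 - (a*v + (v - 2)))) = 4*(a - (-4 - (a*v + (-2 + v)))) = 4*(a - (-4 - (-2 + v + a*v))) = 4*(a - (-4 + (2 - v - a*v))) = 4*(a - (-2 - v - a*v)) = 4*(a + (2 + v + a*v)) = 4*(2 + a + v + a*v) = 8 + 4*a + 4*v + 4*a*v)
(O(j(-5, 5), 6) - 1317)*(-2677 - 452) = ((8 + 4*6 + 4*2 + 4*6*2) - 1317)*(-2677 - 452) = ((8 + 24 + 8 + 48) - 1317)*(-3129) = (88 - 1317)*(-3129) = -1229*(-3129) = 3845541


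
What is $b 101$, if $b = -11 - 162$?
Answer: $-17473$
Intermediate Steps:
$b = -173$ ($b = -11 - 162 = -173$)
$b 101 = \left(-173\right) 101 = -17473$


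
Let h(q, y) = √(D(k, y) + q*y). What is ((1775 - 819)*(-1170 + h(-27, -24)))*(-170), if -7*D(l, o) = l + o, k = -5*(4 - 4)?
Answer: 190148400 - 650080*√1995/7 ≈ 1.8600e+8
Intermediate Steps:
k = 0 (k = -5*0 = 0)
D(l, o) = -l/7 - o/7 (D(l, o) = -(l + o)/7 = -l/7 - o/7)
h(q, y) = √(-y/7 + q*y) (h(q, y) = √((-⅐*0 - y/7) + q*y) = √((0 - y/7) + q*y) = √(-y/7 + q*y))
((1775 - 819)*(-1170 + h(-27, -24)))*(-170) = ((1775 - 819)*(-1170 + √(-⅐*(-24) - 27*(-24))))*(-170) = (956*(-1170 + √(24/7 + 648)))*(-170) = (956*(-1170 + √(4560/7)))*(-170) = (956*(-1170 + 4*√1995/7))*(-170) = (-1118520 + 3824*√1995/7)*(-170) = 190148400 - 650080*√1995/7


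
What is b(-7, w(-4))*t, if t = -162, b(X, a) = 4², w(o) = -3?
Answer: -2592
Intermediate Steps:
b(X, a) = 16
b(-7, w(-4))*t = 16*(-162) = -2592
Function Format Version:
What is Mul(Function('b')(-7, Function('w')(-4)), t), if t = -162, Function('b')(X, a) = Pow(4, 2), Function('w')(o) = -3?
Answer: -2592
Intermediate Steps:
Function('b')(X, a) = 16
Mul(Function('b')(-7, Function('w')(-4)), t) = Mul(16, -162) = -2592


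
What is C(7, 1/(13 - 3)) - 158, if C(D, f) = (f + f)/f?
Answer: -156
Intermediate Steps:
C(D, f) = 2 (C(D, f) = (2*f)/f = 2)
C(7, 1/(13 - 3)) - 158 = 2 - 158 = -156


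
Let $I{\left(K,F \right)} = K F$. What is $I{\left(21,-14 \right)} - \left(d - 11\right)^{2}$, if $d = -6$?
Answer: $-583$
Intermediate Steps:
$I{\left(K,F \right)} = F K$
$I{\left(21,-14 \right)} - \left(d - 11\right)^{2} = \left(-14\right) 21 - \left(-6 - 11\right)^{2} = -294 - \left(-17\right)^{2} = -294 - 289 = -583$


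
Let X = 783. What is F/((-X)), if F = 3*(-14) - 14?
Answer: 56/783 ≈ 0.071520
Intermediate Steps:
F = -56 (F = -42 - 14 = -56)
F/((-X)) = -56/((-1*783)) = -56/(-783) = -56*(-1/783) = 56/783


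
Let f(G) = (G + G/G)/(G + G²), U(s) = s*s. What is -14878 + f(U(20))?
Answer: -5951199/400 ≈ -14878.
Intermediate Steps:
U(s) = s²
f(G) = (1 + G)/(G + G²) (f(G) = (G + 1)/(G + G²) = (1 + G)/(G + G²))
-14878 + f(U(20)) = -14878 + 1/(20²) = -14878 + 1/400 = -5951199/400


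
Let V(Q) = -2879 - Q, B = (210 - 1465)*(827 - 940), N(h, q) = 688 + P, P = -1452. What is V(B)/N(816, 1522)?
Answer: 72347/382 ≈ 189.39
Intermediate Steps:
N(h, q) = -764 (N(h, q) = 688 - 1452 = -764)
B = 141815 (B = -1255*(-113) = 141815)
V(B)/N(816, 1522) = (-2879 - 1*141815)/(-764) = (-2879 - 141815)*(-1/764) = -144694*(-1/764) = 72347/382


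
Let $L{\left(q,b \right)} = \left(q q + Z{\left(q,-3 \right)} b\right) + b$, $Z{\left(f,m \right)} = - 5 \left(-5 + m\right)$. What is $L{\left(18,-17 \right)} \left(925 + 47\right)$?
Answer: $-362556$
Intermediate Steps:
$Z{\left(f,m \right)} = 25 - 5 m$
$L{\left(q,b \right)} = q^{2} + 41 b$ ($L{\left(q,b \right)} = \left(q q + \left(25 - -15\right) b\right) + b = \left(q^{2} + \left(25 + 15\right) b\right) + b = \left(q^{2} + 40 b\right) + b = q^{2} + 41 b$)
$L{\left(18,-17 \right)} \left(925 + 47\right) = \left(18^{2} + 41 \left(-17\right)\right) \left(925 + 47\right) = \left(324 - 697\right) 972 = \left(-373\right) 972 = -362556$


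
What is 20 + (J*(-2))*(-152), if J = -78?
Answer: -23692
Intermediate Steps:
20 + (J*(-2))*(-152) = 20 - 78*(-2)*(-152) = 20 + 156*(-152) = 20 - 23712 = -23692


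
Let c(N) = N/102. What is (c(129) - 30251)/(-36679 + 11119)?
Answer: 1028491/869040 ≈ 1.1835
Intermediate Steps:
c(N) = N/102 (c(N) = N*(1/102) = N/102)
(c(129) - 30251)/(-36679 + 11119) = ((1/102)*129 - 30251)/(-36679 + 11119) = (43/34 - 30251)/(-25560) = -1028491/34*(-1/25560) = 1028491/869040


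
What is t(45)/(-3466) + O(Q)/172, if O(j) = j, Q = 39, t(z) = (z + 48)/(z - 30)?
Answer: 335269/1490380 ≈ 0.22496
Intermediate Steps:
t(z) = (48 + z)/(-30 + z)
t(45)/(-3466) + O(Q)/172 = ((48 + 45)/(-30 + 45))/(-3466) + 39/172 = (93/15)*(-1/3466) + 39*(1/172) = ((1/15)*93)*(-1/3466) + 39/172 = (31/5)*(-1/3466) + 39/172 = -31/17330 + 39/172 = 335269/1490380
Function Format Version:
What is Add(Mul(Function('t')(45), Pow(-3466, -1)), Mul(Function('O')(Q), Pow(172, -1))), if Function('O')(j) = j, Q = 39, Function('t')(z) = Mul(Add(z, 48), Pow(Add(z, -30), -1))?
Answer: Rational(335269, 1490380) ≈ 0.22496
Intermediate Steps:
Function('t')(z) = Mul(Pow(Add(-30, z), -1), Add(48, z)) (Function('t')(z) = Mul(Add(48, z), Pow(Add(-30, z), -1)) = Mul(Pow(Add(-30, z), -1), Add(48, z)))
Add(Mul(Function('t')(45), Pow(-3466, -1)), Mul(Function('O')(Q), Pow(172, -1))) = Add(Mul(Mul(Pow(Add(-30, 45), -1), Add(48, 45)), Pow(-3466, -1)), Mul(39, Pow(172, -1))) = Add(Mul(Mul(Pow(15, -1), 93), Rational(-1, 3466)), Mul(39, Rational(1, 172))) = Add(Mul(Mul(Rational(1, 15), 93), Rational(-1, 3466)), Rational(39, 172)) = Add(Mul(Rational(31, 5), Rational(-1, 3466)), Rational(39, 172)) = Add(Rational(-31, 17330), Rational(39, 172)) = Rational(335269, 1490380)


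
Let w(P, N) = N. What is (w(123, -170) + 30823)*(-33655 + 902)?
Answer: -1003977709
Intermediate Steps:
(w(123, -170) + 30823)*(-33655 + 902) = (-170 + 30823)*(-33655 + 902) = 30653*(-32753) = -1003977709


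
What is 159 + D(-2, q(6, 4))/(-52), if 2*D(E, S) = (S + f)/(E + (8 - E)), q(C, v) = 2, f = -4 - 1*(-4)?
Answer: 66143/416 ≈ 159.00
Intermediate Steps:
f = 0 (f = -4 + 4 = 0)
D(E, S) = S/16 (D(E, S) = ((S + 0)/(E + (8 - E)))/2 = (S/8)/2 = S/16)
159 + D(-2, q(6, 4))/(-52) = 159 + ((1/16)*2)/(-52) = 159 - 1/52*⅛ = 159 - 1/416 = 66143/416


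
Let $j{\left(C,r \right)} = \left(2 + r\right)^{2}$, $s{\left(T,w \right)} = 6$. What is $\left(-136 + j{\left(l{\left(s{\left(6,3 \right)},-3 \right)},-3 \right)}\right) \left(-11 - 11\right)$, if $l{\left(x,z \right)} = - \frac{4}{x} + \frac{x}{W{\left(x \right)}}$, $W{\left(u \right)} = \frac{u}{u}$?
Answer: $2970$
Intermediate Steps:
$W{\left(u \right)} = 1$
$l{\left(x,z \right)} = x - \frac{4}{x}$ ($l{\left(x,z \right)} = - \frac{4}{x} + \frac{x}{1} = - \frac{4}{x} + x 1 = - \frac{4}{x} + x = x - \frac{4}{x}$)
$\left(-136 + j{\left(l{\left(s{\left(6,3 \right)},-3 \right)},-3 \right)}\right) \left(-11 - 11\right) = \left(-136 + \left(2 - 3\right)^{2}\right) \left(-11 - 11\right) = \left(-136 + \left(-1\right)^{2}\right) \left(-22\right) = \left(-136 + 1\right) \left(-22\right) = \left(-135\right) \left(-22\right) = 2970$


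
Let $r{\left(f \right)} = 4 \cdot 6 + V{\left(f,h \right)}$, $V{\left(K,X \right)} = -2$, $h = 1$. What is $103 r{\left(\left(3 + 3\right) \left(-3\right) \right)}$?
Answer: $2266$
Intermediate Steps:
$r{\left(f \right)} = 22$ ($r{\left(f \right)} = 4 \cdot 6 - 2 = 24 - 2 = 22$)
$103 r{\left(\left(3 + 3\right) \left(-3\right) \right)} = 103 \cdot 22 = 2266$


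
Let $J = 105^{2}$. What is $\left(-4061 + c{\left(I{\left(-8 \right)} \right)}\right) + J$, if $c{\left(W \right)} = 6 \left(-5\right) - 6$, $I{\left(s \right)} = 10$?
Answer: $6928$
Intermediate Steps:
$J = 11025$
$c{\left(W \right)} = -36$ ($c{\left(W \right)} = -30 - 6 = -36$)
$\left(-4061 + c{\left(I{\left(-8 \right)} \right)}\right) + J = \left(-4061 - 36\right) + 11025 = -4097 + 11025 = 6928$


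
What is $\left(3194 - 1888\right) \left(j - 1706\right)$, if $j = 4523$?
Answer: $3679002$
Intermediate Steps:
$\left(3194 - 1888\right) \left(j - 1706\right) = \left(3194 - 1888\right) \left(4523 - 1706\right) = 1306 \cdot 2817 = 3679002$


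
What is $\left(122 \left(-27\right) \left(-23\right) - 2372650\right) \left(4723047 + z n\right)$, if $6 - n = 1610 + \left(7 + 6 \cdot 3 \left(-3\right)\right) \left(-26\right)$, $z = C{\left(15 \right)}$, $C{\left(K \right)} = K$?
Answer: $-10750944895416$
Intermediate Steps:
$z = 15$
$n = -2826$ ($n = 6 - \left(1610 + \left(7 + 6 \cdot 3 \left(-3\right)\right) \left(-26\right)\right) = 6 - \left(1610 + \left(7 + 18 \left(-3\right)\right) \left(-26\right)\right) = 6 - \left(1610 + \left(7 - 54\right) \left(-26\right)\right) = 6 - \left(1610 - -1222\right) = 6 - \left(1610 + 1222\right) = 6 - 2832 = -2826$)
$\left(122 \left(-27\right) \left(-23\right) - 2372650\right) \left(4723047 + z n\right) = \left(122 \left(-27\right) \left(-23\right) - 2372650\right) \left(4723047 + 15 \left(-2826\right)\right) = \left(\left(-3294\right) \left(-23\right) - 2372650\right) \left(4723047 - 42390\right) = \left(75762 - 2372650\right) 4680657 = \left(-2296888\right) 4680657 = -10750944895416$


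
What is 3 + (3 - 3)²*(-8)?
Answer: 3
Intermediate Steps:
3 + (3 - 3)²*(-8) = 3 + 0²*(-8) = 3 + 0*(-8) = 3 + 0 = 3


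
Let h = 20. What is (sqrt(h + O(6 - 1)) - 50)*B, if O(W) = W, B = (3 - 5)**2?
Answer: -180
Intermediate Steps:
B = 4 (B = (-2)**2 = 4)
(sqrt(h + O(6 - 1)) - 50)*B = (sqrt(20 + (6 - 1)) - 50)*4 = (sqrt(20 + 5) - 50)*4 = (sqrt(25) - 50)*4 = (5 - 50)*4 = -45*4 = -180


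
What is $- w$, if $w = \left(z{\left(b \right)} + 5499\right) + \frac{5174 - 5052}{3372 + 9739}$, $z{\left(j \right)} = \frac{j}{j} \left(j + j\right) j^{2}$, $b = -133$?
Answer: $\frac{61618749903}{13111} \approx 4.6998 \cdot 10^{6}$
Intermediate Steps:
$z{\left(j \right)} = 2 j^{3}$ ($z{\left(j \right)} = 1 \cdot 2 j j^{2} = 2 j j^{2} = 2 j^{3}$)
$w = - \frac{61618749903}{13111}$ ($w = \left(2 \left(-133\right)^{3} + 5499\right) + \frac{5174 - 5052}{3372 + 9739} = \left(2 \left(-2352637\right) + 5499\right) + \frac{122}{13111} = \left(-4705274 + 5499\right) + 122 \cdot \frac{1}{13111} = -4699775 + \frac{122}{13111} = - \frac{61618749903}{13111} \approx -4.6998 \cdot 10^{6}$)
$- w = \left(-1\right) \left(- \frac{61618749903}{13111}\right) = \frac{61618749903}{13111}$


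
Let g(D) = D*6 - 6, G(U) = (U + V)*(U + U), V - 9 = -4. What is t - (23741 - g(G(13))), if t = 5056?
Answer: -15883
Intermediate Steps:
V = 5 (V = 9 - 4 = 5)
G(U) = 2*U*(5 + U) (G(U) = (U + 5)*(U + U) = (5 + U)*(2*U) = 2*U*(5 + U))
g(D) = -6 + 6*D (g(D) = 6*D - 6 = -6 + 6*D)
t - (23741 - g(G(13))) = 5056 - (23741 - (-6 + 6*(2*13*(5 + 13)))) = 5056 - (23741 - (-6 + 6*(2*13*18))) = 5056 - (23741 - (-6 + 6*468)) = 5056 - (23741 - (-6 + 2808)) = 5056 - (23741 - 1*2802) = 5056 - (23741 - 2802) = 5056 - 1*20939 = 5056 - 20939 = -15883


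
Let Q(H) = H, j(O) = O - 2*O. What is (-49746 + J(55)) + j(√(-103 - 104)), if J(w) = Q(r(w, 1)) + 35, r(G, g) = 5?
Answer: -49706 - 3*I*√23 ≈ -49706.0 - 14.387*I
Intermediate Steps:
j(O) = -O
J(w) = 40 (J(w) = 5 + 35 = 40)
(-49746 + J(55)) + j(√(-103 - 104)) = (-49746 + 40) - √(-103 - 104) = -49706 - √(-207) = -49706 - 3*I*√23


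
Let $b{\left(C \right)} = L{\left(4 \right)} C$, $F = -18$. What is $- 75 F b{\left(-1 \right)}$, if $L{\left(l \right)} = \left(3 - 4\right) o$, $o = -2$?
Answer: $-2700$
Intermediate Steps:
$L{\left(l \right)} = 2$ ($L{\left(l \right)} = \left(3 - 4\right) \left(-2\right) = \left(-1\right) \left(-2\right) = 2$)
$b{\left(C \right)} = 2 C$
$- 75 F b{\left(-1 \right)} = \left(-75\right) \left(-18\right) 2 \left(-1\right) = 1350 \left(-2\right) = -2700$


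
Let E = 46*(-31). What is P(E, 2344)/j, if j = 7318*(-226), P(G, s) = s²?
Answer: -1373584/413467 ≈ -3.3221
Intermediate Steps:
E = -1426
j = -1653868
P(E, 2344)/j = 2344²/(-1653868) = 5494336*(-1/1653868) = -1373584/413467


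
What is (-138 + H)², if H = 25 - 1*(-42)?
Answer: 5041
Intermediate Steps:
H = 67 (H = 25 + 42 = 67)
(-138 + H)² = (-138 + 67)² = (-71)² = 5041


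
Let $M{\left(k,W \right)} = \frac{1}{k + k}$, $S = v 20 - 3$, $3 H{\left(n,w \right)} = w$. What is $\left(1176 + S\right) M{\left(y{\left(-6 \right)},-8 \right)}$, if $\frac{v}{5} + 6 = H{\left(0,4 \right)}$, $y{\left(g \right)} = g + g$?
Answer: $- \frac{2119}{72} \approx -29.431$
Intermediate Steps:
$H{\left(n,w \right)} = \frac{w}{3}$
$y{\left(g \right)} = 2 g$
$v = - \frac{70}{3}$ ($v = -30 + 5 \cdot \frac{1}{3} \cdot 4 = -30 + 5 \cdot \frac{4}{3} = -30 + \frac{20}{3} = - \frac{70}{3} \approx -23.333$)
$S = - \frac{1409}{3}$ ($S = \left(- \frac{70}{3}\right) 20 - 3 = - \frac{1400}{3} - 3 = - \frac{1409}{3} \approx -469.67$)
$M{\left(k,W \right)} = \frac{1}{2 k}$
$\left(1176 + S\right) M{\left(y{\left(-6 \right)},-8 \right)} = \left(1176 - \frac{1409}{3}\right) \frac{1}{2 \cdot 2 \left(-6\right)} = \frac{2119 \frac{1}{2 \left(-12\right)}}{3} = \frac{2119 \cdot \frac{1}{2} \left(- \frac{1}{12}\right)}{3} = \frac{2119}{3} \left(- \frac{1}{24}\right) = - \frac{2119}{72}$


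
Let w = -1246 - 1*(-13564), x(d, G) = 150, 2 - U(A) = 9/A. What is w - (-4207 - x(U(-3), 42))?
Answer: 16675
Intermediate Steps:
U(A) = 2 - 9/A
w = 12318 (w = -1246 + 13564 = 12318)
w - (-4207 - x(U(-3), 42)) = 12318 - (-4207 - 1*150) = 12318 - (-4207 - 150) = 12318 - 1*(-4357) = 12318 + 4357 = 16675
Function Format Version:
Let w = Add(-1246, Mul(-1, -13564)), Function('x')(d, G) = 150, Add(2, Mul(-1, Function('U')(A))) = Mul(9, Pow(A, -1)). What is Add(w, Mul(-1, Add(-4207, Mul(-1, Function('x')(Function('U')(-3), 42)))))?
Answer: 16675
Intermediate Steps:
Function('U')(A) = Add(2, Mul(-9, Pow(A, -1))) (Function('U')(A) = Add(2, Mul(-1, Mul(9, Pow(A, -1)))) = Add(2, Mul(-9, Pow(A, -1))))
w = 12318 (w = Add(-1246, 13564) = 12318)
Add(w, Mul(-1, Add(-4207, Mul(-1, Function('x')(Function('U')(-3), 42))))) = Add(12318, Mul(-1, Add(-4207, Mul(-1, 150)))) = Add(12318, Mul(-1, Add(-4207, -150))) = Add(12318, Mul(-1, -4357)) = Add(12318, 4357) = 16675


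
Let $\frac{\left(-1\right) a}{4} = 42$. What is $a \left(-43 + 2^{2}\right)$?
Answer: $6552$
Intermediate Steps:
$a = -168$ ($a = \left(-4\right) 42 = -168$)
$a \left(-43 + 2^{2}\right) = - 168 \left(-43 + 2^{2}\right) = - 168 \left(-43 + 4\right) = \left(-168\right) \left(-39\right) = 6552$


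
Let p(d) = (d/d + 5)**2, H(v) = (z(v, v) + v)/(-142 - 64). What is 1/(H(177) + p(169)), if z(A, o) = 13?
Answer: 103/3613 ≈ 0.028508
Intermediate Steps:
H(v) = -13/206 - v/206 (H(v) = (13 + v)/(-142 - 64) = (13 + v)/(-206) = (13 + v)*(-1/206) = -13/206 - v/206)
p(d) = 36 (p(d) = (1 + 5)**2 = 6**2 = 36)
1/(H(177) + p(169)) = 1/((-13/206 - 1/206*177) + 36) = 1/((-13/206 - 177/206) + 36) = 1/(-95/103 + 36) = 1/(3613/103) = 103/3613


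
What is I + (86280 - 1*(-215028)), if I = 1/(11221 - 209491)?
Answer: 59740337159/198270 ≈ 3.0131e+5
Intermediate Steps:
I = -1/198270 (I = 1/(-198270) = -1/198270 ≈ -5.0436e-6)
I + (86280 - 1*(-215028)) = -1/198270 + (86280 - 1*(-215028)) = -1/198270 + (86280 + 215028) = -1/198270 + 301308 = 59740337159/198270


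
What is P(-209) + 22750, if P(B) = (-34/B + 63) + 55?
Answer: 4779446/209 ≈ 22868.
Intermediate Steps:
P(B) = 118 - 34/B (P(B) = (63 - 34/B) + 55 = 118 - 34/B)
P(-209) + 22750 = (118 - 34/(-209)) + 22750 = (118 - 34*(-1/209)) + 22750 = (118 + 34/209) + 22750 = 24696/209 + 22750 = 4779446/209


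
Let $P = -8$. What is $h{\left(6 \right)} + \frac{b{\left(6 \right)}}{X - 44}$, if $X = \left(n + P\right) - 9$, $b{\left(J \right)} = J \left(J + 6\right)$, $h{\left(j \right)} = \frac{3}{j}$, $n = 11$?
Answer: $- \frac{47}{50} \approx -0.94$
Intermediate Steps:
$b{\left(J \right)} = J \left(6 + J\right)$
$X = -6$ ($X = \left(11 - 8\right) - 9 = 3 - 9 = -6$)
$h{\left(6 \right)} + \frac{b{\left(6 \right)}}{X - 44} = \frac{3}{6} + \frac{6 \left(6 + 6\right)}{-6 - 44} = 3 \cdot \frac{1}{6} + \frac{6 \cdot 12}{-50} = \frac{1}{2} - \frac{36}{25} = - \frac{47}{50}$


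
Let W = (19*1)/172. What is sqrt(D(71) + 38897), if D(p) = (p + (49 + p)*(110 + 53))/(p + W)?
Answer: sqrt(72347986589)/1359 ≈ 197.92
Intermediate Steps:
W = 19/172 (W = 19*(1/172) = 19/172 ≈ 0.11047)
D(p) = (7987 + 164*p)/(19/172 + p) (D(p) = (p + (49 + p)*(110 + 53))/(p + 19/172) = (p + (49 + p)*163)/(19/172 + p) = (p + (7987 + 163*p))/(19/172 + p) = (7987 + 164*p)/(19/172 + p))
sqrt(D(71) + 38897) = sqrt(172*(7987 + 164*71)/(19 + 172*71) + 38897) = sqrt(172*(7987 + 11644)/(19 + 12212) + 38897) = sqrt(172*19631/12231 + 38897) = sqrt(172*(1/12231)*19631 + 38897) = sqrt(3376532/12231 + 38897) = sqrt(479125739/12231) = sqrt(72347986589)/1359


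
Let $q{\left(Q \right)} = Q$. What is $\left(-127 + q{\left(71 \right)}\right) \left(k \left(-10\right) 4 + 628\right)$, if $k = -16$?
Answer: $-71008$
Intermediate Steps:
$\left(-127 + q{\left(71 \right)}\right) \left(k \left(-10\right) 4 + 628\right) = \left(-127 + 71\right) \left(\left(-16\right) \left(-10\right) 4 + 628\right) = - 56 \left(160 \cdot 4 + 628\right) = - 56 \left(640 + 628\right) = \left(-56\right) 1268 = -71008$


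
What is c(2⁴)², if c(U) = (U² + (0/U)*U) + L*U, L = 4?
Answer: 102400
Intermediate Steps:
c(U) = U² + 4*U (c(U) = (U² + (0/U)*U) + 4*U = (U² + 0*U) + 4*U = (U² + 0) + 4*U = U² + 4*U)
c(2⁴)² = (2⁴*(4 + 2⁴))² = (16*(4 + 16))² = (16*20)² = 320² = 102400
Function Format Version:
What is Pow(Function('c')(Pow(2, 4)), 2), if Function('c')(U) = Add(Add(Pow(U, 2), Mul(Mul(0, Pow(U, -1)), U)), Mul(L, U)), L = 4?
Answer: 102400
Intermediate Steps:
Function('c')(U) = Add(Pow(U, 2), Mul(4, U)) (Function('c')(U) = Add(Add(Pow(U, 2), Mul(Mul(0, Pow(U, -1)), U)), Mul(4, U)) = Add(Add(Pow(U, 2), Mul(0, U)), Mul(4, U)) = Add(Add(Pow(U, 2), 0), Mul(4, U)) = Add(Pow(U, 2), Mul(4, U)))
Pow(Function('c')(Pow(2, 4)), 2) = Pow(Mul(Pow(2, 4), Add(4, Pow(2, 4))), 2) = Pow(Mul(16, Add(4, 16)), 2) = Pow(Mul(16, 20), 2) = Pow(320, 2) = 102400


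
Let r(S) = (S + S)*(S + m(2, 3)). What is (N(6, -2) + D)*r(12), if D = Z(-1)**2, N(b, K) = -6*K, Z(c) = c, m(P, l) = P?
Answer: 4368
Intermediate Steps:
r(S) = 2*S*(2 + S) (r(S) = (S + S)*(S + 2) = (2*S)*(2 + S) = 2*S*(2 + S))
D = 1 (D = (-1)**2 = 1)
(N(6, -2) + D)*r(12) = (-6*(-2) + 1)*(2*12*(2 + 12)) = (12 + 1)*(2*12*14) = 13*336 = 4368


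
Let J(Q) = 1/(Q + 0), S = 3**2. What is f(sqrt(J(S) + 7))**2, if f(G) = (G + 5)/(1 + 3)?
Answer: 529/144 ≈ 3.6736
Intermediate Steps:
S = 9
J(Q) = 1/Q
f(G) = 5/4 + G/4 (f(G) = (5 + G)/4 = (5 + G)*(1/4) = 5/4 + G/4)
f(sqrt(J(S) + 7))**2 = (5/4 + sqrt(1/9 + 7)/4)**2 = (5/4 + sqrt(64/9)/4)**2 = (5/4 + (1/4)*(8/3))**2 = (5/4 + 2/3)**2 = (23/12)**2 = 529/144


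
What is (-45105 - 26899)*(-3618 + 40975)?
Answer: -2689853428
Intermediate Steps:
(-45105 - 26899)*(-3618 + 40975) = -72004*37357 = -2689853428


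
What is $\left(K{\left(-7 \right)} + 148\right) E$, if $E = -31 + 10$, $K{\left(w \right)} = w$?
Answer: $-2961$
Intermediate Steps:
$E = -21$
$\left(K{\left(-7 \right)} + 148\right) E = \left(-7 + 148\right) \left(-21\right) = 141 \left(-21\right) = -2961$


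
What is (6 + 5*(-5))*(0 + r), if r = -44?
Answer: 836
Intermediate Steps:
(6 + 5*(-5))*(0 + r) = (6 + 5*(-5))*(0 - 44) = (6 - 25)*(-44) = -19*(-44) = 836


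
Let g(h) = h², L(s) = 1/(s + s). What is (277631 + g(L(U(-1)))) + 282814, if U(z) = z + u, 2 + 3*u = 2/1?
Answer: 2241781/4 ≈ 5.6045e+5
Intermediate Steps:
u = 0 (u = -⅔ + (2/1)/3 = -⅔ + (2*1)/3 = -⅔ + (⅓)*2 = -⅔ + ⅔ = 0)
U(z) = z (U(z) = z + 0 = z)
L(s) = 1/(2*s)
(277631 + g(L(U(-1)))) + 282814 = (277631 + ((½)/(-1))²) + 282814 = (277631 + ((½)*(-1))²) + 282814 = (277631 + (-½)²) + 282814 = (277631 + ¼) + 282814 = 1110525/4 + 282814 = 2241781/4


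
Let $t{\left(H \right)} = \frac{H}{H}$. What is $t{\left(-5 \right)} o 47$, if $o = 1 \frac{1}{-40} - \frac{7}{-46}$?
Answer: $\frac{5499}{920} \approx 5.9772$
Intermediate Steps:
$o = \frac{117}{920}$ ($o = 1 \left(- \frac{1}{40}\right) - - \frac{7}{46} = - \frac{1}{40} + \frac{7}{46} = \frac{117}{920} \approx 0.12717$)
$t{\left(H \right)} = 1$
$t{\left(-5 \right)} o 47 = 1 \cdot \frac{117}{920} \cdot 47 = \frac{117}{920} \cdot 47 = \frac{5499}{920}$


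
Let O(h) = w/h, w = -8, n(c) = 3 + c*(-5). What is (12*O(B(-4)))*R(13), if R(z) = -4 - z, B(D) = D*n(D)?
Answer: -408/23 ≈ -17.739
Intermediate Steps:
n(c) = 3 - 5*c
B(D) = D*(3 - 5*D)
O(h) = -8/h
(12*O(B(-4)))*R(13) = (12*(-8*(-1/(4*(3 - 5*(-4))))))*(-4 - 1*13) = (12*(-8*(-1/(4*(3 + 20)))))*(-4 - 13) = (12*(-8/((-4*23))))*(-17) = (12*(-8/(-92)))*(-17) = (12*(-8*(-1/92)))*(-17) = (12*(2/23))*(-17) = (24/23)*(-17) = -408/23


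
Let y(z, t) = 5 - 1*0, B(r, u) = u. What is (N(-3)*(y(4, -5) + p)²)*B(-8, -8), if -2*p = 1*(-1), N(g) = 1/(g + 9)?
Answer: -121/3 ≈ -40.333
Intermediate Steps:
N(g) = 1/(9 + g)
y(z, t) = 5 (y(z, t) = 5 + 0 = 5)
p = ½ (p = -(-1)/2 = -½*(-1) = ½ ≈ 0.50000)
(N(-3)*(y(4, -5) + p)²)*B(-8, -8) = ((5 + ½)²/(9 - 3))*(-8) = ((11/2)²/6)*(-8) = ((⅙)*(121/4))*(-8) = (121/24)*(-8) = -121/3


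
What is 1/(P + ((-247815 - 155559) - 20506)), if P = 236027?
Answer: -1/187853 ≈ -5.3233e-6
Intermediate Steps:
1/(P + ((-247815 - 155559) - 20506)) = 1/(236027 + ((-247815 - 155559) - 20506)) = 1/(236027 + (-403374 - 20506)) = 1/(236027 - 423880) = 1/(-187853) = -1/187853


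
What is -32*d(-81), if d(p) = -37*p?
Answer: -95904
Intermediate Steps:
-32*d(-81) = -(-1184)*(-81) = -32*2997 = -95904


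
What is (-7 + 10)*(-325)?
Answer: -975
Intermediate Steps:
(-7 + 10)*(-325) = 3*(-325) = -975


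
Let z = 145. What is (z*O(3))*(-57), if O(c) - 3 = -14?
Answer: 90915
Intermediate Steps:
O(c) = -11 (O(c) = 3 - 14 = -11)
(z*O(3))*(-57) = (145*(-11))*(-57) = -1595*(-57) = 90915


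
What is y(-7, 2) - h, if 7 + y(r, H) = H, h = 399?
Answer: -404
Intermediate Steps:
y(r, H) = -7 + H
y(-7, 2) - h = (-7 + 2) - 1*399 = -5 - 399 = -404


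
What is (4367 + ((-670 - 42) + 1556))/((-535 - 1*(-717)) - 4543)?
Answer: -5211/4361 ≈ -1.1949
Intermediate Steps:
(4367 + ((-670 - 42) + 1556))/((-535 - 1*(-717)) - 4543) = (4367 + (-712 + 1556))/((-535 + 717) - 4543) = (4367 + 844)/(182 - 4543) = 5211/(-4361) = 5211*(-1/4361) = -5211/4361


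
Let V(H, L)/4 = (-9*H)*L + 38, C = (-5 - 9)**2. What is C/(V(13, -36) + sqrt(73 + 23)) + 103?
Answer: 930322566/9031247 - 49*sqrt(6)/18062494 ≈ 103.01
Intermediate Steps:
C = 196 (C = (-14)**2 = 196)
V(H, L) = 152 - 36*H*L (V(H, L) = 4*((-9*H)*L + 38) = 4*(-9*H*L + 38) = 4*(38 - 9*H*L) = 152 - 36*H*L)
C/(V(13, -36) + sqrt(73 + 23)) + 103 = 196/((152 - 36*13*(-36)) + sqrt(73 + 23)) + 103 = 196/((152 + 16848) + sqrt(96)) + 103 = 196/(17000 + 4*sqrt(6)) + 103 = 103 + 196/(17000 + 4*sqrt(6))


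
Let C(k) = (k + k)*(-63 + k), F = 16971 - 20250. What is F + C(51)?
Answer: -4503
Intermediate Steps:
F = -3279
C(k) = 2*k*(-63 + k) (C(k) = (2*k)*(-63 + k) = 2*k*(-63 + k))
F + C(51) = -3279 + 2*51*(-63 + 51) = -3279 + 2*51*(-12) = -3279 - 1224 = -4503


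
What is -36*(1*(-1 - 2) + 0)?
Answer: 108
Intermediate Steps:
-36*(1*(-1 - 2) + 0) = -36*(1*(-3) + 0) = -36*(-3 + 0) = -36*(-3) = 108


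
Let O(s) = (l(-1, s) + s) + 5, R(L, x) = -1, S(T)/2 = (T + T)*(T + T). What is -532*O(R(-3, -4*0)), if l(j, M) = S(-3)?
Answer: -40432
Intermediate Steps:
S(T) = 8*T² (S(T) = 2*((T + T)*(T + T)) = 2*((2*T)*(2*T)) = 2*(4*T²) = 8*T²)
l(j, M) = 72 (l(j, M) = 8*(-3)² = 8*9 = 72)
O(s) = 77 + s (O(s) = (72 + s) + 5 = 77 + s)
-532*O(R(-3, -4*0)) = -532*(77 - 1) = -532*76 = -40432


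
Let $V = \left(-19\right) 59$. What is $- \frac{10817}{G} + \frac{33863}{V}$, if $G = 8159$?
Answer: $- \frac{288414074}{9146239} \approx -31.534$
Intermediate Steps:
$V = -1121$
$- \frac{10817}{G} + \frac{33863}{V} = - \frac{10817}{8159} + \frac{33863}{-1121} = \left(-10817\right) \frac{1}{8159} + 33863 \left(- \frac{1}{1121}\right) = - \frac{10817}{8159} - \frac{33863}{1121} = - \frac{288414074}{9146239}$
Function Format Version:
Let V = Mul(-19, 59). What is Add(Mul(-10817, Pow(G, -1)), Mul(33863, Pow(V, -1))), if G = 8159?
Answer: Rational(-288414074, 9146239) ≈ -31.534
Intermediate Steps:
V = -1121
Add(Mul(-10817, Pow(G, -1)), Mul(33863, Pow(V, -1))) = Add(Mul(-10817, Pow(8159, -1)), Mul(33863, Pow(-1121, -1))) = Add(Mul(-10817, Rational(1, 8159)), Mul(33863, Rational(-1, 1121))) = Add(Rational(-10817, 8159), Rational(-33863, 1121)) = Rational(-288414074, 9146239)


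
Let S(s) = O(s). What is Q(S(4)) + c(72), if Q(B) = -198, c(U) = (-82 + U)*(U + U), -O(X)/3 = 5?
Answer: -1638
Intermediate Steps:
O(X) = -15 (O(X) = -3*5 = -15)
S(s) = -15
c(U) = 2*U*(-82 + U) (c(U) = (-82 + U)*(2*U) = 2*U*(-82 + U))
Q(S(4)) + c(72) = -198 + 2*72*(-82 + 72) = -198 + 2*72*(-10) = -198 - 1440 = -1638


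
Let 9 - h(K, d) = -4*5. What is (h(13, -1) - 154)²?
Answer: 15625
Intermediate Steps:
h(K, d) = 29 (h(K, d) = 9 - (-4)*5 = 9 - 1*(-20) = 9 + 20 = 29)
(h(13, -1) - 154)² = (29 - 154)² = (-125)² = 15625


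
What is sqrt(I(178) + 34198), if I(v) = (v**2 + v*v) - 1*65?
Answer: sqrt(97501) ≈ 312.25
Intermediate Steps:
I(v) = -65 + 2*v**2 (I(v) = (v**2 + v**2) - 65 = 2*v**2 - 65 = -65 + 2*v**2)
sqrt(I(178) + 34198) = sqrt((-65 + 2*178**2) + 34198) = sqrt((-65 + 2*31684) + 34198) = sqrt((-65 + 63368) + 34198) = sqrt(63303 + 34198) = sqrt(97501)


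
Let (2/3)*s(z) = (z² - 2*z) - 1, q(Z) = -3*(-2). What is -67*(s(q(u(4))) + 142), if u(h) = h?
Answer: -23651/2 ≈ -11826.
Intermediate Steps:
q(Z) = 6
s(z) = -3/2 - 3*z + 3*z²/2 (s(z) = 3*((z² - 2*z) - 1)/2 = 3*(-1 + z² - 2*z)/2 = -3/2 - 3*z + 3*z²/2)
-67*(s(q(u(4))) + 142) = -67*((-3/2 - 3*6 + (3/2)*6²) + 142) = -67*((-3/2 - 18 + (3/2)*36) + 142) = -67*((-3/2 - 18 + 54) + 142) = -67*(69/2 + 142) = -67*353/2 = -23651/2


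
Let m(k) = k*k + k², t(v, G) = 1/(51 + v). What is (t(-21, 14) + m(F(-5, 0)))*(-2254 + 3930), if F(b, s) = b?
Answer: 1257838/15 ≈ 83856.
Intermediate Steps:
m(k) = 2*k² (m(k) = k² + k² = 2*k²)
(t(-21, 14) + m(F(-5, 0)))*(-2254 + 3930) = (1/(51 - 21) + 2*(-5)²)*(-2254 + 3930) = (1/30 + 2*25)*1676 = (1/30 + 50)*1676 = (1501/30)*1676 = 1257838/15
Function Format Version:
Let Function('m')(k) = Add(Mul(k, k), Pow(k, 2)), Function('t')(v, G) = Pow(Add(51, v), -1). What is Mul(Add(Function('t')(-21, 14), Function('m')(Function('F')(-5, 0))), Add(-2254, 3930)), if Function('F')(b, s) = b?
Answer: Rational(1257838, 15) ≈ 83856.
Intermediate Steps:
Function('m')(k) = Mul(2, Pow(k, 2)) (Function('m')(k) = Add(Pow(k, 2), Pow(k, 2)) = Mul(2, Pow(k, 2)))
Mul(Add(Function('t')(-21, 14), Function('m')(Function('F')(-5, 0))), Add(-2254, 3930)) = Mul(Add(Pow(Add(51, -21), -1), Mul(2, Pow(-5, 2))), Add(-2254, 3930)) = Mul(Add(Pow(30, -1), Mul(2, 25)), 1676) = Mul(Add(Rational(1, 30), 50), 1676) = Mul(Rational(1501, 30), 1676) = Rational(1257838, 15)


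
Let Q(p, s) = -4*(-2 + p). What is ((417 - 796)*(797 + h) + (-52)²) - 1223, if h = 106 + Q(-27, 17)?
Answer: -384720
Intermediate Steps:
Q(p, s) = 8 - 4*p
h = 222 (h = 106 + (8 - 4*(-27)) = 106 + (8 + 108) = 106 + 116 = 222)
((417 - 796)*(797 + h) + (-52)²) - 1223 = ((417 - 796)*(797 + 222) + (-52)²) - 1223 = (-379*1019 + 2704) - 1223 = (-386201 + 2704) - 1223 = -383497 - 1223 = -384720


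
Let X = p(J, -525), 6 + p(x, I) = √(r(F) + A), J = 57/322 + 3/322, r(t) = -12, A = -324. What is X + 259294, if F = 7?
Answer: 259288 + 4*I*√21 ≈ 2.5929e+5 + 18.33*I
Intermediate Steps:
J = 30/161 (J = 57*(1/322) + 3*(1/322) = 57/322 + 3/322 = 30/161 ≈ 0.18634)
p(x, I) = -6 + 4*I*√21 (p(x, I) = -6 + √(-12 - 324) = -6 + √(-336) = -6 + 4*I*√21)
X = -6 + 4*I*√21 ≈ -6.0 + 18.33*I
X + 259294 = (-6 + 4*I*√21) + 259294 = 259288 + 4*I*√21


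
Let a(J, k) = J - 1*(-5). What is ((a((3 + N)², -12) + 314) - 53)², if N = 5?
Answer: 108900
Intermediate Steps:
a(J, k) = 5 + J (a(J, k) = J + 5 = 5 + J)
((a((3 + N)², -12) + 314) - 53)² = (((5 + (3 + 5)²) + 314) - 53)² = (((5 + 8²) + 314) - 53)² = (((5 + 64) + 314) - 53)² = ((69 + 314) - 53)² = (383 - 53)² = 330² = 108900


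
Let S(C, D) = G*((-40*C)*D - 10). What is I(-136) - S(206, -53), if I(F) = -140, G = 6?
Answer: -2620400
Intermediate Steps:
S(C, D) = -60 - 240*C*D (S(C, D) = 6*((-40*C)*D - 10) = 6*(-40*C*D - 10) = 6*(-10 - 40*C*D) = -60 - 240*C*D)
I(-136) - S(206, -53) = -140 - (-60 - 240*206*(-53)) = -140 - (-60 + 2620320) = -140 - 1*2620260 = -140 - 2620260 = -2620400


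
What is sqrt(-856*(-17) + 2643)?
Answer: sqrt(17195) ≈ 131.13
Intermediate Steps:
sqrt(-856*(-17) + 2643) = sqrt(14552 + 2643) = sqrt(17195)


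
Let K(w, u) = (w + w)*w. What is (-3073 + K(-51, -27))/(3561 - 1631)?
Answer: 2129/1930 ≈ 1.1031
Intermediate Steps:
K(w, u) = 2*w**2 (K(w, u) = (2*w)*w = 2*w**2)
(-3073 + K(-51, -27))/(3561 - 1631) = (-3073 + 2*(-51)**2)/(3561 - 1631) = (-3073 + 2*2601)/1930 = (-3073 + 5202)*(1/1930) = 2129*(1/1930) = 2129/1930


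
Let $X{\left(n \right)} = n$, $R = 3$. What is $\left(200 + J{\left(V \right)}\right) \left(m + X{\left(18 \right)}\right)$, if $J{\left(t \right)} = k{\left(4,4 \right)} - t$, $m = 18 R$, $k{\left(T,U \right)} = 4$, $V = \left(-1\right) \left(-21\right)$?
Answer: $13176$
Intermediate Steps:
$V = 21$
$m = 54$ ($m = 18 \cdot 3 = 54$)
$J{\left(t \right)} = 4 - t$
$\left(200 + J{\left(V \right)}\right) \left(m + X{\left(18 \right)}\right) = \left(200 + \left(4 - 21\right)\right) \left(54 + 18\right) = \left(200 + \left(4 - 21\right)\right) 72 = \left(200 - 17\right) 72 = 183 \cdot 72 = 13176$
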